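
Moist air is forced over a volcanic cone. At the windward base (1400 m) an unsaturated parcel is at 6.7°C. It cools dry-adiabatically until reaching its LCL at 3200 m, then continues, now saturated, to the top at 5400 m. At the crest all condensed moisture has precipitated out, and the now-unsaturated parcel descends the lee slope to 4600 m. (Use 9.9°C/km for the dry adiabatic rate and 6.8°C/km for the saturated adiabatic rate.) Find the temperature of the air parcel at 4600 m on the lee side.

-18.16°C

1400–3200 m, dry: Δz = 1.8 km ⇒ ΔT = -17.82°C; T = -11.12°C
3200–5400 m, saturated: Δz = 2.2 km ⇒ ΔT = -14.96°C; T = -26.08°C
5400–4600 m, dry descent: Δz = 0.8 km ⇒ ΔT = +7.92°C; T = -18.16°C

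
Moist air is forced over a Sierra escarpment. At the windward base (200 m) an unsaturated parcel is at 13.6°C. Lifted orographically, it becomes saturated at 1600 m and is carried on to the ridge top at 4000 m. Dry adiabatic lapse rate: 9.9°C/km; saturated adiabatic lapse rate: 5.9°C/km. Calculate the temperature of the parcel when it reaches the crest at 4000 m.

Dry to 1600 m: -9.9 × 1.4 km = -13.86°C, so T = -0.26°C.
Saturated to 4000 m: -5.9 × 2.4 km = -14.16°C, so T = -14.42°C.

-14.42°C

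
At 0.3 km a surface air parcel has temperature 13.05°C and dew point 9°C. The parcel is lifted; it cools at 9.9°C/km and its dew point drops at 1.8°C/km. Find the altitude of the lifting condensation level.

0.8 km

T and T_d converge at 9.9 − 1.8 = 8.1°C per km
Height above start = (13.05 − 9) / 8.1 = 0.5 km
LCL altitude = 300 m + 500 m = 800 m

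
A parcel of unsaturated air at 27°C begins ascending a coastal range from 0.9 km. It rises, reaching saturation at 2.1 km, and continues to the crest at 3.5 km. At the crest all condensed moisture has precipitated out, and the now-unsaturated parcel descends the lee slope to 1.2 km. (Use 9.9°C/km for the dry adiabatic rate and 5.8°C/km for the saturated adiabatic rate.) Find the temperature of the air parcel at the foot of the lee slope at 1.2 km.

29.77°C

Dry to 2100 m: -9.9 × 1.2 km = -11.88°C, so T = 15.12°C.
Saturated to 3500 m: -5.8 × 1.4 km = -8.12°C, so T = 7°C.
Dry descent to 1200 m: +9.9 × 2.3 km = +22.77°C, so T = 29.77°C.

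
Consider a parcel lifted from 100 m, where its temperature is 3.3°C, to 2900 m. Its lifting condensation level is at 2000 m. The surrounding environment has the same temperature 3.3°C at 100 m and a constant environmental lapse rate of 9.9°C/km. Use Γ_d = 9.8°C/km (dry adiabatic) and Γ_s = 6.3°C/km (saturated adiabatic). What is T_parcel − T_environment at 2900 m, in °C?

Parcel:
  Dry to 2000 m: -9.8 × 1.9 km = -18.62°C, so T = -15.32°C.
  Saturated to 2900 m: -6.3 × 0.9 km = -5.67°C, so T = -20.99°C.
Environment:
  Environment to 2900 m: -9.9 × 2.8 km = -27.72°C, so T = -24.42°C.
T_parcel − T_env = -20.99 − (-24.42) = +3.43°C

+3.43°C (parcel warmer than environment)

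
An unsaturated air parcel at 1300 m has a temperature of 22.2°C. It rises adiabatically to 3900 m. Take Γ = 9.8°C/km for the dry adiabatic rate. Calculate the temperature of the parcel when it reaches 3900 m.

Dry adiabatic to 3900 m: -9.8 × 2.6 km = -25.48°C, so T = -3.28°C.

-3.28°C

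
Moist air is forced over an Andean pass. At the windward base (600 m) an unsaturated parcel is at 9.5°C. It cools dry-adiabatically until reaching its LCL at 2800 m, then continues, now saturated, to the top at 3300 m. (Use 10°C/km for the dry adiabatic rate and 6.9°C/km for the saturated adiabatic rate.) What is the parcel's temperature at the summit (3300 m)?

-15.95°C

Dry to 2800 m: -10 × 2.2 km = -22°C, so T = -12.5°C.
Saturated to 3300 m: -6.9 × 0.5 km = -3.45°C, so T = -15.95°C.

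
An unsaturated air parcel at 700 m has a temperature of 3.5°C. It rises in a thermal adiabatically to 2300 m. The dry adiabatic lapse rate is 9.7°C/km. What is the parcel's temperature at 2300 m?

-12.02°C

700 → 2300 m (dry adiabatic, 9.7°C/km): ΔT = -9.7 × 1.6 = -15.52°C → T = -12.02°C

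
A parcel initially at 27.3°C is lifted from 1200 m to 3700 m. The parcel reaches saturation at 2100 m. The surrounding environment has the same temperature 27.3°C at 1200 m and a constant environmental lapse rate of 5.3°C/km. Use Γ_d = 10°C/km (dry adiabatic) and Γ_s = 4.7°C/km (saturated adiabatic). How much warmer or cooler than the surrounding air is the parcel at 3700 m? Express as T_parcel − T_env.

-3.27°C (parcel cooler than environment)

Parcel:
  Dry to 2100 m: -10 × 0.9 km = -9°C, so T = 18.3°C.
  Saturated to 3700 m: -4.7 × 1.6 km = -7.52°C, so T = 10.78°C.
Environment:
  Environment to 3700 m: -5.3 × 2.5 km = -13.25°C, so T = 14.05°C.
T_parcel − T_env = 10.78 − 14.05 = -3.27°C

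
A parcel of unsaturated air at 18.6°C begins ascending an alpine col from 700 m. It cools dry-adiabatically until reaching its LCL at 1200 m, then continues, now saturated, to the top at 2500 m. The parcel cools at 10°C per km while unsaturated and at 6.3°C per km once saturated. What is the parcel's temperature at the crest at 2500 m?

5.41°C

700–1200 m, dry: Δz = 0.5 km ⇒ ΔT = -5°C; T = 13.6°C
1200–2500 m, saturated: Δz = 1.3 km ⇒ ΔT = -8.19°C; T = 5.41°C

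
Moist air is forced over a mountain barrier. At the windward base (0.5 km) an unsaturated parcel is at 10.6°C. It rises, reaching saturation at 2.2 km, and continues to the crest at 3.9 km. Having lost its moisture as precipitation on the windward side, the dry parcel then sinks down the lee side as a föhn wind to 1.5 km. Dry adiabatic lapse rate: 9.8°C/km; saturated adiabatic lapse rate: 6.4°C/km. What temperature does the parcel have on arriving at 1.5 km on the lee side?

Dry to 2200 m: -9.8 × 1.7 km = -16.66°C, so T = -6.06°C.
Saturated to 3900 m: -6.4 × 1.7 km = -10.88°C, so T = -16.94°C.
Dry descent to 1500 m: +9.8 × 2.4 km = +23.52°C, so T = 6.58°C.

6.58°C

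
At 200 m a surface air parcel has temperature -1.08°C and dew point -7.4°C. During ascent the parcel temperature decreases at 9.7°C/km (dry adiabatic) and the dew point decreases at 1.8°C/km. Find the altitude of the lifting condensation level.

T and T_d converge at 9.7 − 1.8 = 7.9°C per km
Height above start = (-1.08 − (-7.4)) / 7.9 = 0.8 km
LCL altitude = 200 m + 800 m = 1000 m

1000 m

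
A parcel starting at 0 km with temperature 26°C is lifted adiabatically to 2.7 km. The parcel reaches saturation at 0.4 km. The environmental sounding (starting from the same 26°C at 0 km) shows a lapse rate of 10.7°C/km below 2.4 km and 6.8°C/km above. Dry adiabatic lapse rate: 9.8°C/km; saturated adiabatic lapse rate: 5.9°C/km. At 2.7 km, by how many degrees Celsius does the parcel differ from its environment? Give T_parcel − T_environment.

+10.23°C (parcel warmer than environment)

Parcel:
  Dry to 400 m: -9.8 × 0.4 km = -3.92°C, so T = 22.08°C.
  Saturated to 2700 m: -5.9 × 2.3 km = -13.57°C, so T = 8.51°C.
Environment:
  Environment, lower layer to 2400 m: -10.7 × 2.4 km = -25.68°C, so T = 0.32°C.
  Environment, upper layer to 2700 m: -6.8 × 0.3 km = -2.04°C, so T = -1.72°C.
T_parcel − T_env = 8.51 − (-1.72) = +10.23°C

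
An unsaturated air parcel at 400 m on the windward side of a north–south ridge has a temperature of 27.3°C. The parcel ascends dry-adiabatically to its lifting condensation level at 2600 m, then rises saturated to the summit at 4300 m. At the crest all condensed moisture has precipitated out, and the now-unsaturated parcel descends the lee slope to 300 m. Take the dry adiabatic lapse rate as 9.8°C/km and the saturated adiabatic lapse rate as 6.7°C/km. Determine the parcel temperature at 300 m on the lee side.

33.55°C

Dry to 2600 m: -9.8 × 2.2 km = -21.56°C, so T = 5.74°C.
Saturated to 4300 m: -6.7 × 1.7 km = -11.39°C, so T = -5.65°C.
Dry descent to 300 m: +9.8 × 4 km = +39.2°C, so T = 33.55°C.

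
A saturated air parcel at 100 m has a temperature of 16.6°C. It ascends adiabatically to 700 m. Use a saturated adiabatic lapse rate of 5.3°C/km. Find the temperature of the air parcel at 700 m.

100 → 700 m (saturated adiabatic, 5.3°C/km): ΔT = -5.3 × 0.6 = -3.18°C → T = 13.42°C

13.42°C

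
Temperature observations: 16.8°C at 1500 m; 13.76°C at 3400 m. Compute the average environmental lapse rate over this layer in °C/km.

Γ = −ΔT/Δz = (16.8 − 13.76) / (3400 − 1500) m
  = 3.04°C / 1.9 km = 1.6°C/km

1.6°C/km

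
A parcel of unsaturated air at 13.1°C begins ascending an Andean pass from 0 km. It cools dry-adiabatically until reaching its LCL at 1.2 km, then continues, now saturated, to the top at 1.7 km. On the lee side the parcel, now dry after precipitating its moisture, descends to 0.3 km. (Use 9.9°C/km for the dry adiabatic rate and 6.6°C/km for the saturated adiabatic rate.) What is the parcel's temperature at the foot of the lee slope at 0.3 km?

From 0 m to 1200 m (dry): cools by 9.9 × 1.2 = 11.88°C, giving 1.22°C.
From 1200 m to 1700 m (saturated): cools by 6.6 × 0.5 = 3.3°C, giving -2.08°C.
From 1700 m to 300 m (dry descent): warms by 9.9 × 1.4 = 13.86°C, giving 11.78°C.

11.78°C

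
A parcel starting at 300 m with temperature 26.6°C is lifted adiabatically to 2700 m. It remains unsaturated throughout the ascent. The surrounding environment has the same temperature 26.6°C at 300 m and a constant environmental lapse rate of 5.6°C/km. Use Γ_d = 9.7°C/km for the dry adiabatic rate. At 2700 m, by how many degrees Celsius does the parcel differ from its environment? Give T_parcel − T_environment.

-9.84°C (parcel cooler than environment)

Parcel:
  300–2700 m, dry: Δz = 2.4 km ⇒ ΔT = -23.28°C; T = 3.32°C
Environment:
  300–2700 m, environment: Δz = 2.4 km ⇒ ΔT = -13.44°C; T = 13.16°C
T_parcel − T_env = 3.32 − 13.16 = -9.84°C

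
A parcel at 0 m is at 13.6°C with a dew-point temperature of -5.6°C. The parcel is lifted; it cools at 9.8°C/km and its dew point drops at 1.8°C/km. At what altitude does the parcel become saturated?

T and T_d converge at 9.8 − 1.8 = 8°C per km
Height above start = (13.6 − (-5.6)) / 8 = 2.4 km
LCL altitude = 0 m + 2400 m = 2400 m

2400 m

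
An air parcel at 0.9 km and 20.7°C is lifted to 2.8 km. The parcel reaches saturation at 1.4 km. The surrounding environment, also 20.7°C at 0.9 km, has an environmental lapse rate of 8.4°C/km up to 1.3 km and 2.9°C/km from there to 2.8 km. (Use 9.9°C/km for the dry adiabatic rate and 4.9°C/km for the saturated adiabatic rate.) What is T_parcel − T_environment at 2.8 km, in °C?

-4.1°C (parcel cooler than environment)

Parcel:
  Dry to 1400 m: -9.9 × 0.5 km = -4.95°C, so T = 15.75°C.
  Saturated to 2800 m: -4.9 × 1.4 km = -6.86°C, so T = 8.89°C.
Environment:
  Environment, lower layer to 1300 m: -8.4 × 0.4 km = -3.36°C, so T = 17.34°C.
  Environment, upper layer to 2800 m: -2.9 × 1.5 km = -4.35°C, so T = 12.99°C.
T_parcel − T_env = 8.89 − 12.99 = -4.1°C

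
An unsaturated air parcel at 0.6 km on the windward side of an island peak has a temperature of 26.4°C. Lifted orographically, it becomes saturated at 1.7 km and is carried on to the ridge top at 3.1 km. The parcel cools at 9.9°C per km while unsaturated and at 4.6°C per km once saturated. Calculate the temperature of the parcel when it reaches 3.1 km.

Dry to 1700 m: -9.9 × 1.1 km = -10.89°C, so T = 15.51°C.
Saturated to 3100 m: -4.6 × 1.4 km = -6.44°C, so T = 9.07°C.

9.07°C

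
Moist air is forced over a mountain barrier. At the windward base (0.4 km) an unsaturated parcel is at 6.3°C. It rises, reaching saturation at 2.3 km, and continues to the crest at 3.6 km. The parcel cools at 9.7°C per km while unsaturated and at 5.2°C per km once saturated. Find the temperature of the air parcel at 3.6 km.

-18.89°C

400 → 2300 m (dry, 9.7°C/km): ΔT = -9.7 × 1.9 = -18.43°C → T = -12.13°C
2300 → 3600 m (saturated, 5.2°C/km): ΔT = -5.2 × 1.3 = -6.76°C → T = -18.89°C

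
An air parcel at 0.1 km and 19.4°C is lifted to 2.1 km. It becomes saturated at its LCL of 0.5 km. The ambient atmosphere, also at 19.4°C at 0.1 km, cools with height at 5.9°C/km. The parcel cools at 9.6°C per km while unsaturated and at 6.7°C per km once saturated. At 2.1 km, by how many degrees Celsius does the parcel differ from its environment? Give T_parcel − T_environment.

-2.76°C (parcel cooler than environment)

Parcel:
  100–500 m, dry: Δz = 0.4 km ⇒ ΔT = -3.84°C; T = 15.56°C
  500–2100 m, saturated: Δz = 1.6 km ⇒ ΔT = -10.72°C; T = 4.84°C
Environment:
  100–2100 m, environment: Δz = 2 km ⇒ ΔT = -11.8°C; T = 7.6°C
T_parcel − T_env = 4.84 − 7.6 = -2.76°C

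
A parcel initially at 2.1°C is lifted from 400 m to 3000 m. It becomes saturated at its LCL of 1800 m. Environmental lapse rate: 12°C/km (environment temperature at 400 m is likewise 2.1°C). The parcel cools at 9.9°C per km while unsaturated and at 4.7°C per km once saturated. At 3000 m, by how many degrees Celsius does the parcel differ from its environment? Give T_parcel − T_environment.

+11.7°C (parcel warmer than environment)

Parcel:
  Dry to 1800 m: -9.9 × 1.4 km = -13.86°C, so T = -11.76°C.
  Saturated to 3000 m: -4.7 × 1.2 km = -5.64°C, so T = -17.4°C.
Environment:
  Environment to 3000 m: -12 × 2.6 km = -31.2°C, so T = -29.1°C.
T_parcel − T_env = -17.4 − (-29.1) = +11.7°C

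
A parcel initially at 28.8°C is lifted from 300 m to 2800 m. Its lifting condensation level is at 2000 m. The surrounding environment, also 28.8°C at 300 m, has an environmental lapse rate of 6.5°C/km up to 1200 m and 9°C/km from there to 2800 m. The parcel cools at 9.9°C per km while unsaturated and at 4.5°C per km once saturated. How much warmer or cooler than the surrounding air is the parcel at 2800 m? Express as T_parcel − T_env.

Parcel:
  From 300 m to 2000 m (dry): cools by 9.9 × 1.7 = 16.83°C, giving 11.97°C.
  From 2000 m to 2800 m (saturated): cools by 4.5 × 0.8 = 3.6°C, giving 8.37°C.
Environment:
  From 300 m to 1200 m (environment, lower layer): cools by 6.5 × 0.9 = 5.85°C, giving 22.95°C.
  From 1200 m to 2800 m (environment, upper layer): cools by 9 × 1.6 = 14.4°C, giving 8.55°C.
T_parcel − T_env = 8.37 − 8.55 = -0.18°C

-0.18°C (parcel cooler than environment)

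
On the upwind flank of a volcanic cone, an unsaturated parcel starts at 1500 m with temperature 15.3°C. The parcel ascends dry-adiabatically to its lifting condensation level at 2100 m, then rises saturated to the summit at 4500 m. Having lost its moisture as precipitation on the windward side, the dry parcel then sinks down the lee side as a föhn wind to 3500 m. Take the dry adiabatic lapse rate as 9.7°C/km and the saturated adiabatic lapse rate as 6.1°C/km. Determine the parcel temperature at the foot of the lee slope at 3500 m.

Dry to 2100 m: -9.7 × 0.6 km = -5.82°C, so T = 9.48°C.
Saturated to 4500 m: -6.1 × 2.4 km = -14.64°C, so T = -5.16°C.
Dry descent to 3500 m: +9.7 × 1 km = +9.7°C, so T = 4.54°C.

4.54°C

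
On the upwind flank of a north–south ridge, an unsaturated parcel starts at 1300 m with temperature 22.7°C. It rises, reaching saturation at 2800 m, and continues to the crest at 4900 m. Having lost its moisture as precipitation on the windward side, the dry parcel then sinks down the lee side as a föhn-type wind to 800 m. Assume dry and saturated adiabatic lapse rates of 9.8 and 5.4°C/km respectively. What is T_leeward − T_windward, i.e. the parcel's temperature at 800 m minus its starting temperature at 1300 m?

+14.14°C

1300 → 2800 m (dry, 9.8°C/km): ΔT = -9.8 × 1.5 = -14.7°C → T = 8°C
2800 → 4900 m (saturated, 5.4°C/km): ΔT = -5.4 × 2.1 = -11.34°C → T = -3.34°C
4900 → 800 m (dry descent, 9.8°C/km): ΔT = +9.8 × 4.1 = +40.18°C → T = 36.84°C
Net change vs windward start: 36.84 − 22.7 = +14.14°C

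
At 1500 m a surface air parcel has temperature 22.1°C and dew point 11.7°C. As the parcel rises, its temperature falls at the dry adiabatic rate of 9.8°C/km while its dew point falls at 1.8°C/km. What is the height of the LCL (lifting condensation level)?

2800 m

T and T_d converge at 9.8 − 1.8 = 8°C per km
Height above start = (22.1 − 11.7) / 8 = 1.3 km
LCL altitude = 1500 m + 1300 m = 2800 m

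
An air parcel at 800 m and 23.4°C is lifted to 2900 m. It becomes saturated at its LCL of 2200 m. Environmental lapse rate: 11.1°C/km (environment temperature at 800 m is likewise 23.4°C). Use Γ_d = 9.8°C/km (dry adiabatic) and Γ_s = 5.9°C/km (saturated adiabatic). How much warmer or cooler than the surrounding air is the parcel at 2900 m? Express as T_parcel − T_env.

Parcel:
  800–2200 m, dry: Δz = 1.4 km ⇒ ΔT = -13.72°C; T = 9.68°C
  2200–2900 m, saturated: Δz = 0.7 km ⇒ ΔT = -4.13°C; T = 5.55°C
Environment:
  800–2900 m, environment: Δz = 2.1 km ⇒ ΔT = -23.31°C; T = 0.09°C
T_parcel − T_env = 5.55 − 0.09 = +5.46°C

+5.46°C (parcel warmer than environment)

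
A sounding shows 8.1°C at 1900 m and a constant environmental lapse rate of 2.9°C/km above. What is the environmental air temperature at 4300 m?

1.14°C

1900 → 4300 m (environmental, 2.9°C/km): ΔT = -2.9 × 2.4 = -6.96°C → T = 1.14°C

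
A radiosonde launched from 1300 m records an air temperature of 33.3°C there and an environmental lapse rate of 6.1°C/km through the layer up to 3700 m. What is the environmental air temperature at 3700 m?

1300 → 3700 m (environmental, 6.1°C/km): ΔT = -6.1 × 2.4 = -14.64°C → T = 18.66°C

18.66°C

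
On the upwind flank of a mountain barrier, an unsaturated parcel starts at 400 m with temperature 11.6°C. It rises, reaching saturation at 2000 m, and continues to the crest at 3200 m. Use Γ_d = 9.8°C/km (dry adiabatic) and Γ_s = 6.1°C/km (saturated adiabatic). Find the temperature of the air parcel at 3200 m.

-11.4°C

From 400 m to 2000 m (dry): cools by 9.8 × 1.6 = 15.68°C, giving -4.08°C.
From 2000 m to 3200 m (saturated): cools by 6.1 × 1.2 = 7.32°C, giving -11.4°C.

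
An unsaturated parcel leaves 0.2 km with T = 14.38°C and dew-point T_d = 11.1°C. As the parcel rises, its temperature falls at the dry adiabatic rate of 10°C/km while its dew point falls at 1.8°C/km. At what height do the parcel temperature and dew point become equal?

0.6 km

T and T_d converge at 10 − 1.8 = 8.2°C per km
Height above start = (14.38 − 11.1) / 8.2 = 0.4 km
LCL altitude = 200 m + 400 m = 600 m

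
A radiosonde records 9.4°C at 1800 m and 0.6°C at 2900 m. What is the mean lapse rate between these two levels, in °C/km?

8°C/km

Γ = −ΔT/Δz = (9.4 − 0.6) / (2900 − 1800) m
  = 8.8°C / 1.1 km = 8°C/km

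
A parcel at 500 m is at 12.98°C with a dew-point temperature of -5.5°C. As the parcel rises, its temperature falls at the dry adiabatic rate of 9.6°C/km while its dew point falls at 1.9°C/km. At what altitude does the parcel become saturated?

T and T_d converge at 9.6 − 1.9 = 7.7°C per km
Height above start = (12.98 − (-5.5)) / 7.7 = 2.4 km
LCL altitude = 500 m + 2400 m = 2900 m

2900 m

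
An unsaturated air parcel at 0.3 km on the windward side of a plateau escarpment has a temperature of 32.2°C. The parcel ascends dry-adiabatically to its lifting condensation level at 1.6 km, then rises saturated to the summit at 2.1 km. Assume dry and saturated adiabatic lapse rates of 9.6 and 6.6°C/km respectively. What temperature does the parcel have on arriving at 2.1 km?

16.42°C

Dry to 1600 m: -9.6 × 1.3 km = -12.48°C, so T = 19.72°C.
Saturated to 2100 m: -6.6 × 0.5 km = -3.3°C, so T = 16.42°C.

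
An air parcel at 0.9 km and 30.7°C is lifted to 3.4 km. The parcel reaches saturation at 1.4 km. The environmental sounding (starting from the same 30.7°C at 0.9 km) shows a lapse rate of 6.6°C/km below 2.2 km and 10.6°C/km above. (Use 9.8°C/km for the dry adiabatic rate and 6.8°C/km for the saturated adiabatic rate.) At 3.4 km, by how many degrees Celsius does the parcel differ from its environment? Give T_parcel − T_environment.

Parcel:
  Dry to 1400 m: -9.8 × 0.5 km = -4.9°C, so T = 25.8°C.
  Saturated to 3400 m: -6.8 × 2 km = -13.6°C, so T = 12.2°C.
Environment:
  Environment, lower layer to 2200 m: -6.6 × 1.3 km = -8.58°C, so T = 22.12°C.
  Environment, upper layer to 3400 m: -10.6 × 1.2 km = -12.72°C, so T = 9.4°C.
T_parcel − T_env = 12.2 − 9.4 = +2.8°C

+2.8°C (parcel warmer than environment)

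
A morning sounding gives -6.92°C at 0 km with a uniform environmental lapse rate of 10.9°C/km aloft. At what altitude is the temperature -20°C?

1.2 km

Height above start = (-6.92 − (-20)) / 10.9 = 1.2 km
Altitude = 0 m + 1200 m = 1200 m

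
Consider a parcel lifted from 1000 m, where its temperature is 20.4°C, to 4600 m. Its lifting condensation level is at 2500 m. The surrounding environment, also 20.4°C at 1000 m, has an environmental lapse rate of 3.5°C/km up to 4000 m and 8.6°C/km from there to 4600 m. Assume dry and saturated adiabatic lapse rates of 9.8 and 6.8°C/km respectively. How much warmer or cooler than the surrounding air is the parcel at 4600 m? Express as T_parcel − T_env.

-13.32°C (parcel cooler than environment)

Parcel:
  Dry to 2500 m: -9.8 × 1.5 km = -14.7°C, so T = 5.7°C.
  Saturated to 4600 m: -6.8 × 2.1 km = -14.28°C, so T = -8.58°C.
Environment:
  Environment, lower layer to 4000 m: -3.5 × 3 km = -10.5°C, so T = 9.9°C.
  Environment, upper layer to 4600 m: -8.6 × 0.6 km = -5.16°C, so T = 4.74°C.
T_parcel − T_env = -8.58 − 4.74 = -13.32°C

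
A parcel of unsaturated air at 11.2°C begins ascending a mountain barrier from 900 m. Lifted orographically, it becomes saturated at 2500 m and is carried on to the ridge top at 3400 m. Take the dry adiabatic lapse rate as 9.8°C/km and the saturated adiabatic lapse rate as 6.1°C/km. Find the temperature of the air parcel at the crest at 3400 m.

-9.97°C

From 900 m to 2500 m (dry): cools by 9.8 × 1.6 = 15.68°C, giving -4.48°C.
From 2500 m to 3400 m (saturated): cools by 6.1 × 0.9 = 5.49°C, giving -9.97°C.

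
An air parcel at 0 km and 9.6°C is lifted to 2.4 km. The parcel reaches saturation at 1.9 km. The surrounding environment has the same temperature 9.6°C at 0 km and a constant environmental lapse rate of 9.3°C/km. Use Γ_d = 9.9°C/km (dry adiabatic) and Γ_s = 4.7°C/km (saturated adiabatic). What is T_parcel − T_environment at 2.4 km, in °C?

Parcel:
  0–1900 m, dry: Δz = 1.9 km ⇒ ΔT = -18.81°C; T = -9.21°C
  1900–2400 m, saturated: Δz = 0.5 km ⇒ ΔT = -2.35°C; T = -11.56°C
Environment:
  0–2400 m, environment: Δz = 2.4 km ⇒ ΔT = -22.32°C; T = -12.72°C
T_parcel − T_env = -11.56 − (-12.72) = +1.16°C

+1.16°C (parcel warmer than environment)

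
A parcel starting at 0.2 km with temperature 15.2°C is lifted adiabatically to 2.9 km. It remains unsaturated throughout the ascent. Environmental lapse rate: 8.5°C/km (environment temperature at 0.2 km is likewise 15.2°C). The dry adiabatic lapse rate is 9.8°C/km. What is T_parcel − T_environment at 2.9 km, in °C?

-3.51°C (parcel cooler than environment)

Parcel:
  Dry to 2900 m: -9.8 × 2.7 km = -26.46°C, so T = -11.26°C.
Environment:
  Environment to 2900 m: -8.5 × 2.7 km = -22.95°C, so T = -7.75°C.
T_parcel − T_env = -11.26 − (-7.75) = -3.51°C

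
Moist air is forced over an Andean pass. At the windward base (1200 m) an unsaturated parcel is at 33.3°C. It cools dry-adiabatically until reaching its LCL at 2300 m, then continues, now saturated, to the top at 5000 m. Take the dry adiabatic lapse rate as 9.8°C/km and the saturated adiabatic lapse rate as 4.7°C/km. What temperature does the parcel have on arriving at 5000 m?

9.83°C

From 1200 m to 2300 m (dry): cools by 9.8 × 1.1 = 10.78°C, giving 22.52°C.
From 2300 m to 5000 m (saturated): cools by 4.7 × 2.7 = 12.69°C, giving 9.83°C.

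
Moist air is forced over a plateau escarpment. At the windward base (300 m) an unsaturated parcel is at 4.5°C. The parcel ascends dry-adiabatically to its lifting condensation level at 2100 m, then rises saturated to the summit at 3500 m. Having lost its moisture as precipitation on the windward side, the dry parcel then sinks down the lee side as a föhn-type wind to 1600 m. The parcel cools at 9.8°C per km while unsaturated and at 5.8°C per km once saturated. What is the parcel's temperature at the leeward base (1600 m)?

-2.64°C

300 → 2100 m (dry, 9.8°C/km): ΔT = -9.8 × 1.8 = -17.64°C → T = -13.14°C
2100 → 3500 m (saturated, 5.8°C/km): ΔT = -5.8 × 1.4 = -8.12°C → T = -21.26°C
3500 → 1600 m (dry descent, 9.8°C/km): ΔT = +9.8 × 1.9 = +18.62°C → T = -2.64°C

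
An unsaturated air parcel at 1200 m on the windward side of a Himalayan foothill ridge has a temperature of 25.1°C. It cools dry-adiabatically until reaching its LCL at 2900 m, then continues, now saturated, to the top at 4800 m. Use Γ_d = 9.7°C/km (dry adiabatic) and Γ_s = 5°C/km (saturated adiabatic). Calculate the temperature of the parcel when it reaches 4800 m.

-0.89°C

From 1200 m to 2900 m (dry): cools by 9.7 × 1.7 = 16.49°C, giving 8.61°C.
From 2900 m to 4800 m (saturated): cools by 5 × 1.9 = 9.5°C, giving -0.89°C.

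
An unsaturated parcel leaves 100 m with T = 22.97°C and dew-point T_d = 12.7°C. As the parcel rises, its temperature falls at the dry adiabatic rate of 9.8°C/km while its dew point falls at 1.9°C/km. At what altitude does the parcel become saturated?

1400 m

T and T_d converge at 9.8 − 1.9 = 7.9°C per km
Height above start = (22.97 − 12.7) / 7.9 = 1.3 km
LCL altitude = 100 m + 1300 m = 1400 m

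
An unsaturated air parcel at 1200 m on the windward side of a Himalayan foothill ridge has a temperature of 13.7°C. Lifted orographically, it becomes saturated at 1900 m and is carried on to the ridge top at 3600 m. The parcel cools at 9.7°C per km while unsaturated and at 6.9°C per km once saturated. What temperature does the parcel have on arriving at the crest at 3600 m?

From 1200 m to 1900 m (dry): cools by 9.7 × 0.7 = 6.79°C, giving 6.91°C.
From 1900 m to 3600 m (saturated): cools by 6.9 × 1.7 = 11.73°C, giving -4.82°C.

-4.82°C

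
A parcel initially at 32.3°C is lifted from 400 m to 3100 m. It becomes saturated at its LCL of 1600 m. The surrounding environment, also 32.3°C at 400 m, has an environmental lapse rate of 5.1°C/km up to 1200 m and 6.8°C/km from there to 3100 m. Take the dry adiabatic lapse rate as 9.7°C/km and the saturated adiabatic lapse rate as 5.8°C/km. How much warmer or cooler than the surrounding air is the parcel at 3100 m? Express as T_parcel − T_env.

-3.34°C (parcel cooler than environment)

Parcel:
  From 400 m to 1600 m (dry): cools by 9.7 × 1.2 = 11.64°C, giving 20.66°C.
  From 1600 m to 3100 m (saturated): cools by 5.8 × 1.5 = 8.7°C, giving 11.96°C.
Environment:
  From 400 m to 1200 m (environment, lower layer): cools by 5.1 × 0.8 = 4.08°C, giving 28.22°C.
  From 1200 m to 3100 m (environment, upper layer): cools by 6.8 × 1.9 = 12.92°C, giving 15.3°C.
T_parcel − T_env = 11.96 − 15.3 = -3.34°C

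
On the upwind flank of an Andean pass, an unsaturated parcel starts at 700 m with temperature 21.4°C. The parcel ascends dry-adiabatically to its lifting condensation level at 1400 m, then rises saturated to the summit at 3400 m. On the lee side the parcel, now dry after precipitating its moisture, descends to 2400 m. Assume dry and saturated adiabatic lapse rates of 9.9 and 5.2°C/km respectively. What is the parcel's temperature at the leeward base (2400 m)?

700–1400 m, dry: Δz = 0.7 km ⇒ ΔT = -6.93°C; T = 14.47°C
1400–3400 m, saturated: Δz = 2 km ⇒ ΔT = -10.4°C; T = 4.07°C
3400–2400 m, dry descent: Δz = 1 km ⇒ ΔT = +9.9°C; T = 13.97°C

13.97°C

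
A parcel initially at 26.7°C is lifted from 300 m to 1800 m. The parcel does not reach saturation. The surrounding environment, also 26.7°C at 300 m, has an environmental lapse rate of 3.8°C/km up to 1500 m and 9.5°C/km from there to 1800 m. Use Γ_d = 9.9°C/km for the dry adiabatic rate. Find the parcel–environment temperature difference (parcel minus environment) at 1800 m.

-7.44°C (parcel cooler than environment)

Parcel:
  300 → 1800 m (dry, 9.9°C/km): ΔT = -9.9 × 1.5 = -14.85°C → T = 11.85°C
Environment:
  300 → 1500 m (environment, lower layer, 3.8°C/km): ΔT = -3.8 × 1.2 = -4.56°C → T = 22.14°C
  1500 → 1800 m (environment, upper layer, 9.5°C/km): ΔT = -9.5 × 0.3 = -2.85°C → T = 19.29°C
T_parcel − T_env = 11.85 − 19.29 = -7.44°C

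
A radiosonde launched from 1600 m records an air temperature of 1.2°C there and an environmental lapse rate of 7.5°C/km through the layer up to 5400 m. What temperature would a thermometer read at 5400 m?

-27.3°C

1600–5400 m, environmental: Δz = 3.8 km ⇒ ΔT = -28.5°C; T = -27.3°C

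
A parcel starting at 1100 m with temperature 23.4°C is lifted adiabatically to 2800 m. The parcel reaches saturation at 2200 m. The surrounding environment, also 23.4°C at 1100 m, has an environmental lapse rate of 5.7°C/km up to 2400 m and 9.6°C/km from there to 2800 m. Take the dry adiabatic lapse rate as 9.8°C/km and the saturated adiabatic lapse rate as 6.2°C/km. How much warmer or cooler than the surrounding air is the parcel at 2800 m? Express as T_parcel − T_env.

Parcel:
  From 1100 m to 2200 m (dry): cools by 9.8 × 1.1 = 10.78°C, giving 12.62°C.
  From 2200 m to 2800 m (saturated): cools by 6.2 × 0.6 = 3.72°C, giving 8.9°C.
Environment:
  From 1100 m to 2400 m (environment, lower layer): cools by 5.7 × 1.3 = 7.41°C, giving 15.99°C.
  From 2400 m to 2800 m (environment, upper layer): cools by 9.6 × 0.4 = 3.84°C, giving 12.15°C.
T_parcel − T_env = 8.9 − 12.15 = -3.25°C

-3.25°C (parcel cooler than environment)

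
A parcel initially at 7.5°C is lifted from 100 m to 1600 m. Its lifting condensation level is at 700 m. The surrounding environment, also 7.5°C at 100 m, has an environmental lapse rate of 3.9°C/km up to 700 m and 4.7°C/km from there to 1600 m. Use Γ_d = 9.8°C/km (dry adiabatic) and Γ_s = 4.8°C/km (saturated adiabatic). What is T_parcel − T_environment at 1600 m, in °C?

Parcel:
  From 100 m to 700 m (dry): cools by 9.8 × 0.6 = 5.88°C, giving 1.62°C.
  From 700 m to 1600 m (saturated): cools by 4.8 × 0.9 = 4.32°C, giving -2.7°C.
Environment:
  From 100 m to 700 m (environment, lower layer): cools by 3.9 × 0.6 = 2.34°C, giving 5.16°C.
  From 700 m to 1600 m (environment, upper layer): cools by 4.7 × 0.9 = 4.23°C, giving 0.93°C.
T_parcel − T_env = -2.7 − 0.93 = -3.63°C

-3.63°C (parcel cooler than environment)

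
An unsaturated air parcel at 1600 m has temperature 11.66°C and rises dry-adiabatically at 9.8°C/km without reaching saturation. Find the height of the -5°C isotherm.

Height above start = (11.66 − (-5)) / 9.8 = 1.7 km
Altitude = 1600 m + 1700 m = 3300 m

3300 m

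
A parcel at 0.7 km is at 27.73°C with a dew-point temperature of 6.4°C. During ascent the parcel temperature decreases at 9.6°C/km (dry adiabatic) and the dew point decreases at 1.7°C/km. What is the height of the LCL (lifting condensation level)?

3.4 km

T and T_d converge at 9.6 − 1.7 = 7.9°C per km
Height above start = (27.73 − 6.4) / 7.9 = 2.7 km
LCL altitude = 700 m + 2700 m = 3400 m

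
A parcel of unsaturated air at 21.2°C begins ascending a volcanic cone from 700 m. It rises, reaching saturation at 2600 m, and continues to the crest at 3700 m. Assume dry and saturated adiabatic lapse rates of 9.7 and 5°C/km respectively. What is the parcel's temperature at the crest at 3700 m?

-2.73°C

Dry to 2600 m: -9.7 × 1.9 km = -18.43°C, so T = 2.77°C.
Saturated to 3700 m: -5 × 1.1 km = -5.5°C, so T = -2.73°C.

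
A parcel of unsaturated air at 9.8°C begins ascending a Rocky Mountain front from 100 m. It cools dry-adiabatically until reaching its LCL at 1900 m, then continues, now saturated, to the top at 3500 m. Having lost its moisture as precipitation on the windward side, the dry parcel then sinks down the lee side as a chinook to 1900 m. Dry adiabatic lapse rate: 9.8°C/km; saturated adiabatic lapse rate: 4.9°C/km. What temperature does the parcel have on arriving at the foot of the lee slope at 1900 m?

0°C

100 → 1900 m (dry, 9.8°C/km): ΔT = -9.8 × 1.8 = -17.64°C → T = -7.84°C
1900 → 3500 m (saturated, 4.9°C/km): ΔT = -4.9 × 1.6 = -7.84°C → T = -15.68°C
3500 → 1900 m (dry descent, 9.8°C/km): ΔT = +9.8 × 1.6 = +15.68°C → T = 0°C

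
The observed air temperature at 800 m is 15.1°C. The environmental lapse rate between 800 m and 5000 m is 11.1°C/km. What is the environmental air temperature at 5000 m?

800 → 5000 m (environmental, 11.1°C/km): ΔT = -11.1 × 4.2 = -46.62°C → T = -31.52°C

-31.52°C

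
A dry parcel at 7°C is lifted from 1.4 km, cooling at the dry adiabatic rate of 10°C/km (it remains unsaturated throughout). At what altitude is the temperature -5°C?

2.6 km

Height above start = (7 − (-5)) / 10 = 1.2 km
Altitude = 1400 m + 1200 m = 2600 m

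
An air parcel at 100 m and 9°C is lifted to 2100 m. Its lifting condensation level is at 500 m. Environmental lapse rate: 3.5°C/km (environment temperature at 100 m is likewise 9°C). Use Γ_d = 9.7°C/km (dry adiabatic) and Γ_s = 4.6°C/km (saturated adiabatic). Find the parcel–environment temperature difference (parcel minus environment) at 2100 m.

Parcel:
  100–500 m, dry: Δz = 0.4 km ⇒ ΔT = -3.88°C; T = 5.12°C
  500–2100 m, saturated: Δz = 1.6 km ⇒ ΔT = -7.36°C; T = -2.24°C
Environment:
  100–2100 m, environment: Δz = 2 km ⇒ ΔT = -7°C; T = 2°C
T_parcel − T_env = -2.24 − 2 = -4.24°C

-4.24°C (parcel cooler than environment)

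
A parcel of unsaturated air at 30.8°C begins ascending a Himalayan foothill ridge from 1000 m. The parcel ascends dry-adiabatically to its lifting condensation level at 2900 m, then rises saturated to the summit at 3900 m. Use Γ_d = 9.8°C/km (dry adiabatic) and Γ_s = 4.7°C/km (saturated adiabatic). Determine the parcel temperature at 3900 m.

Dry to 2900 m: -9.8 × 1.9 km = -18.62°C, so T = 12.18°C.
Saturated to 3900 m: -4.7 × 1 km = -4.7°C, so T = 7.48°C.

7.48°C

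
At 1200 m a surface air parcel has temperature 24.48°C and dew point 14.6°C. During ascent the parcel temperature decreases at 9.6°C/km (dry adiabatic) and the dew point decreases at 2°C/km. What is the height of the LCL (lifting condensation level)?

2500 m

T and T_d converge at 9.6 − 2 = 7.6°C per km
Height above start = (24.48 − 14.6) / 7.6 = 1.3 km
LCL altitude = 1200 m + 1300 m = 2500 m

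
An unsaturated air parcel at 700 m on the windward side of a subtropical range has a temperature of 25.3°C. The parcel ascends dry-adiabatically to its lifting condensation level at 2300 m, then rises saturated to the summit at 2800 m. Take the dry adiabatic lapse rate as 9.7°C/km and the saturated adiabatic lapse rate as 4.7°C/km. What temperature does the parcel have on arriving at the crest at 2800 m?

7.43°C

From 700 m to 2300 m (dry): cools by 9.7 × 1.6 = 15.52°C, giving 9.78°C.
From 2300 m to 2800 m (saturated): cools by 4.7 × 0.5 = 2.35°C, giving 7.43°C.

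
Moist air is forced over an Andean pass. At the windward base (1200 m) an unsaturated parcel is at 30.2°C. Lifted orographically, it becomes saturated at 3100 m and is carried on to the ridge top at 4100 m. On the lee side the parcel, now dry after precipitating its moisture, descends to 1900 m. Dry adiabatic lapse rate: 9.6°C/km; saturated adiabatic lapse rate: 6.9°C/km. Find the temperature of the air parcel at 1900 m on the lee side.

1200–3100 m, dry: Δz = 1.9 km ⇒ ΔT = -18.24°C; T = 11.96°C
3100–4100 m, saturated: Δz = 1 km ⇒ ΔT = -6.9°C; T = 5.06°C
4100–1900 m, dry descent: Δz = 2.2 km ⇒ ΔT = +21.12°C; T = 26.18°C

26.18°C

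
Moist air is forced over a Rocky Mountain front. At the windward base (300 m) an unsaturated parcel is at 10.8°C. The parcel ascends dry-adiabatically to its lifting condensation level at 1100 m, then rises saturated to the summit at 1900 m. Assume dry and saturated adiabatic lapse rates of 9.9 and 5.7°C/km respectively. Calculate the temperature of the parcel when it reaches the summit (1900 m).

300–1100 m, dry: Δz = 0.8 km ⇒ ΔT = -7.92°C; T = 2.88°C
1100–1900 m, saturated: Δz = 0.8 km ⇒ ΔT = -4.56°C; T = -1.68°C

-1.68°C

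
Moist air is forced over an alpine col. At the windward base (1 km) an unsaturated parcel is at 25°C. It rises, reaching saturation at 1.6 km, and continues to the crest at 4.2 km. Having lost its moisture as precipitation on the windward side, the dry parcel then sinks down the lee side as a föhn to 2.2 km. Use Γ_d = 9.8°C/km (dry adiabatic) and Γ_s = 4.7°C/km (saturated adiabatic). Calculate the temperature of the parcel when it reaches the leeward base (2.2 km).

1000 → 1600 m (dry, 9.8°C/km): ΔT = -9.8 × 0.6 = -5.88°C → T = 19.12°C
1600 → 4200 m (saturated, 4.7°C/km): ΔT = -4.7 × 2.6 = -12.22°C → T = 6.9°C
4200 → 2200 m (dry descent, 9.8°C/km): ΔT = +9.8 × 2 = +19.6°C → T = 26.5°C

26.5°C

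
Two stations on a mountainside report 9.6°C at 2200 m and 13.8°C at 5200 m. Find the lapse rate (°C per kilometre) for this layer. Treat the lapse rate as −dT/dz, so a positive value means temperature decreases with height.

-1.4°C/km

Γ = −ΔT/Δz = (9.6 − 13.8) / (5200 − 2200) m
  = -4.2°C / 3 km = -1.4°C/km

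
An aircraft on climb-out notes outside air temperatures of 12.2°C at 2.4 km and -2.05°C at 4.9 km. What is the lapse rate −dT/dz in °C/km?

Γ = −ΔT/Δz = (12.2 − (-2.05)) / (4900 − 2400) m
  = 14.25°C / 2.5 km = 5.7°C/km

5.7°C/km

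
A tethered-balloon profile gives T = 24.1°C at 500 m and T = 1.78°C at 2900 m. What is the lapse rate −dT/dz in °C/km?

Γ = −ΔT/Δz = (24.1 − 1.78) / (2900 − 500) m
  = 22.32°C / 2.4 km = 9.3°C/km

9.3°C/km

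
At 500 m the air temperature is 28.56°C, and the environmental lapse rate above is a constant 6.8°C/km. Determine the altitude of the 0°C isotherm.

4700 m

Height above start = (28.56 − 0) / 6.8 = 4.2 km
Altitude = 500 m + 4200 m = 4700 m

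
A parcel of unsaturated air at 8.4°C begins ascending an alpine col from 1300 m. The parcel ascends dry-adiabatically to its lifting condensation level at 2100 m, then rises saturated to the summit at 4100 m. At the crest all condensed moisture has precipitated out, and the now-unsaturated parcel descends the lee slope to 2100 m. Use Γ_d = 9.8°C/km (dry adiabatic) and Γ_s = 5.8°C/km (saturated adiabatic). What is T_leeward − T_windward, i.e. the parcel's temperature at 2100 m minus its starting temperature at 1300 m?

1300–2100 m, dry: Δz = 0.8 km ⇒ ΔT = -7.84°C; T = 0.56°C
2100–4100 m, saturated: Δz = 2 km ⇒ ΔT = -11.6°C; T = -11.04°C
4100–2100 m, dry descent: Δz = 2 km ⇒ ΔT = +19.6°C; T = 8.56°C
Net change vs windward start: 8.56 − 8.4 = +0.16°C

+0.16°C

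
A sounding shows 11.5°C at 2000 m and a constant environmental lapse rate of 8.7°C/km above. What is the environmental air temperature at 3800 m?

2000 → 3800 m (environmental, 8.7°C/km): ΔT = -8.7 × 1.8 = -15.66°C → T = -4.16°C

-4.16°C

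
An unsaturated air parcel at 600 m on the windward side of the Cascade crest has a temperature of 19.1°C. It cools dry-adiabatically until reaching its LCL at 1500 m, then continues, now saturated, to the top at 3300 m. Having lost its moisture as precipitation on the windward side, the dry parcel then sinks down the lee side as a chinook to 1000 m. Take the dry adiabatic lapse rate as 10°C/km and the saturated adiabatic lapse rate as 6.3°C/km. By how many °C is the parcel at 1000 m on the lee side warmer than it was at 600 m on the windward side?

+2.66°C

From 600 m to 1500 m (dry): cools by 10 × 0.9 = 9°C, giving 10.1°C.
From 1500 m to 3300 m (saturated): cools by 6.3 × 1.8 = 11.34°C, giving -1.24°C.
From 3300 m to 1000 m (dry descent): warms by 10 × 2.3 = 23°C, giving 21.76°C.
Net change vs windward start: 21.76 − 19.1 = +2.66°C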